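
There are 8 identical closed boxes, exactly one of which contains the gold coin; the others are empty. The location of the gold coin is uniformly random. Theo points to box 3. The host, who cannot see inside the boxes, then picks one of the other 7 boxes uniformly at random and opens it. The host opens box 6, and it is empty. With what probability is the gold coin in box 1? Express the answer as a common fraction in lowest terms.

Because the host chose which box to open without knowing where the gold coin is, the choice is independent of the prize location. Learning that box 6 does not hold the gold coin simply rules out that one location and leaves the remaining 7 boxes still equally likely by symmetry.
So P(the gold coin in box 1) = 1/7.

1/7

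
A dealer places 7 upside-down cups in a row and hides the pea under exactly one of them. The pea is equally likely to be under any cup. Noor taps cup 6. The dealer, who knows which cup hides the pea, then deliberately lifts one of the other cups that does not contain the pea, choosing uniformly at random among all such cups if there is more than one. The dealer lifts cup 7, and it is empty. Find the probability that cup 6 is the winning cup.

1/7

Consider each possible location of the pea in turn.
If it is under any of cups 1, 2, 3, 4, and 5 (prior 1/7 each): the dealer has 5 equally likely choices, so probability 1/5; weight (1/7)·(1/5) = 1/35 each.
If it is under cup 6 (prior 1/7): the dealer has 6 equally likely choices, so probability 1/6; weight (1/7)·(1/6) = 1/42.
If it is under cup 7 (prior 1/7): the dealer opened cup 7, so this case is ruled out; weight (1/7)·0 = 0.
The weights sum to 1/6.
So P(the pea under cup 6 | the dealer opened cup 7) = (1/42) / (1/6) = 1/7.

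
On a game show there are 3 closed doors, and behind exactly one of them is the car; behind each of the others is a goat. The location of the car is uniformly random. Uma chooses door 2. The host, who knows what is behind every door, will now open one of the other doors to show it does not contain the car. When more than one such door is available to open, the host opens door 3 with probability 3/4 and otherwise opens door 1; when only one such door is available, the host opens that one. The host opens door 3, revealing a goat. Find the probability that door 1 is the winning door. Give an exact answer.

4/7

Apply Bayes' rule, conditioning on where the car actually is.
If it is behind door 1 (prior 1/3): only door 3 is available, probability 1; weight (1/3)·1 = 1/3.
If it is behind door 2 (prior 1/3): door 3 is available, opened with probability 3/4; weight (1/3)·(3/4) = 1/4.
If it is behind door 3 (prior 1/3): the host opened door 3, so this case is ruled out; weight (1/3)·0 = 0.
The weights sum to 7/12.
So P(the car behind door 1 | the host opened door 3) = (1/3) / (7/12) = 4/7.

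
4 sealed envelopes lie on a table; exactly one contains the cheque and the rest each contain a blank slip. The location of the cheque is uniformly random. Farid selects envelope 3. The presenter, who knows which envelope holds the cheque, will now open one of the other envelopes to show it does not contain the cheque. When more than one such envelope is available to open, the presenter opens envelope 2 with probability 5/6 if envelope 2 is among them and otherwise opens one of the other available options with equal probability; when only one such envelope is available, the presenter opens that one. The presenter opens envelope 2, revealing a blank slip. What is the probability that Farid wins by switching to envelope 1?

1/3

Apply Bayes' rule, conditioning on where the cheque actually is.
If it is in any of envelopes 1, 3, and 4 (prior 1/4 each): envelope 2 is available, opened with probability 5/6; weight (1/4)·(5/6) = 5/24 each.
If it is in envelope 2 (prior 1/4): the presenter opened envelope 2, so this case is ruled out; weight (1/4)·0 = 0.
The weights sum to 5/8.
So P(the cheque in envelope 1 | the presenter opened envelope 2) = (5/24) / (5/8) = 1/3.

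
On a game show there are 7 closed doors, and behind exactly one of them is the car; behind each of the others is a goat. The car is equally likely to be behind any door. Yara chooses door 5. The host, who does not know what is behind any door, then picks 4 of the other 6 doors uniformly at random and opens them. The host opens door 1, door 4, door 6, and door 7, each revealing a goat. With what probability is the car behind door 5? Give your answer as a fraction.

1/3

Consider each possible location of the car in turn.
If it is behind any of doors 1, 4, 6, and 7 (prior 1/7 each): that door was opened and seen not to hold the prize — ruled out; weight (1/7)·0 = 0 each.
If it is behind any of doors 2, 3, and 5 (prior 1/7 each): the host picks exactly this set with probability 1/15 regardless, and none is the prize; weight (1/7)·(1/15) = 1/105 each.
The weights sum to 1/35.
So P(the car behind door 5 | the host opened door 1, door 4, door 6, and door 7) = (1/105) / (1/35) = 1/3.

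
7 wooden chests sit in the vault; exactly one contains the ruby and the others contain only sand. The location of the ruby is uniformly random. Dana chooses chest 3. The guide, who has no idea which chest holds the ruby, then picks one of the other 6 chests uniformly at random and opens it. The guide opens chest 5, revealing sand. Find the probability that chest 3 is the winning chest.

1/6

Because the guide chose which chest to open without knowing where the ruby is, the choice is independent of the prize location. Learning that chest 5 does not hold the ruby simply rules out that one location and leaves the remaining 6 chests still equally likely by symmetry.
So P(the ruby in chest 3) = 1/6.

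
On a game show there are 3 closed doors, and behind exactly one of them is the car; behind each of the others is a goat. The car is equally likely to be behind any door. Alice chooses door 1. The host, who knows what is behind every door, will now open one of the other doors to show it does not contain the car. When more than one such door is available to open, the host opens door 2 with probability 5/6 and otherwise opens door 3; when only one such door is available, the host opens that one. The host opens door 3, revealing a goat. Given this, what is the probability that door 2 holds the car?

Condition on the true location of the car.
If it is behind door 1 (prior 1/3): door 2 is available but not opened, probability 1/6; weight (1/3)·(1/6) = 1/18.
If it is behind door 2 (prior 1/3): only door 3 is available, probability 1; weight (1/3)·1 = 1/3.
If it is behind door 3 (prior 1/3): the host opened door 3, so this case is ruled out; weight (1/3)·0 = 0.
The weights sum to 7/18.
So P(the car behind door 2 | the host opened door 3) = (1/3) / (7/18) = 6/7.

6/7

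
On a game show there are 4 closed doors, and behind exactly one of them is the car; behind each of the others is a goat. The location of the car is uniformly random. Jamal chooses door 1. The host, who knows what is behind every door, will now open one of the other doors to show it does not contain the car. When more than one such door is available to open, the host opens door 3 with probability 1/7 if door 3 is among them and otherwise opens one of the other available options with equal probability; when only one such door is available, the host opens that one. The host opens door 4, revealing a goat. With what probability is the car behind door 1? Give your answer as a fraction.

Condition on the true location of the car.
If it is behind door 1 (prior 1/4): door 3 is available but not opened; door 4 gets probability (1 − 1/7)/2 = 3/7; weight (1/4)·(3/7) = 3/28.
If it is behind door 2 (prior 1/4): door 3 is available but not opened, probability 6/7; weight (1/4)·(6/7) = 3/14.
If it is behind door 3 (prior 1/4): door 3 holds the prize so is unavailable; the host chooses uniformly among the 2 others, probability 1/2; weight (1/4)·(1/2) = 1/8.
If it is behind door 4 (prior 1/4): the host opened door 4, so this case is ruled out; weight (1/4)·0 = 0.
The weights sum to 25/56.
So P(the car behind door 1 | the host opened door 4) = (3/28) / (25/56) = 6/25.

6/25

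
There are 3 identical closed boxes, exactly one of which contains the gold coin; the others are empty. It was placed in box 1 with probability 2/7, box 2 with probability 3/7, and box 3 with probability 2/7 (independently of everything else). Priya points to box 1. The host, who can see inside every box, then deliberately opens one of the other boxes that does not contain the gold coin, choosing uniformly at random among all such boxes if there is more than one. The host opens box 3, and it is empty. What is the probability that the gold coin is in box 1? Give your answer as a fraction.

Condition on the true location of the gold coin.
If it is in box 1 (prior 2/7): the host has 2 equally likely choices, so probability 1/2; weight (2/7)·(1/2) = 1/7.
If it is in box 2 (prior 3/7): the host has no choice, probability 1; weight (3/7)·1 = 3/7.
If it is in box 3 (prior 2/7): the host opened box 3, so this case is ruled out; weight (2/7)·0 = 0.
The weights sum to 4/7.
So P(the gold coin in box 1 | the host opened box 3) = (1/7) / (4/7) = 1/4.

1/4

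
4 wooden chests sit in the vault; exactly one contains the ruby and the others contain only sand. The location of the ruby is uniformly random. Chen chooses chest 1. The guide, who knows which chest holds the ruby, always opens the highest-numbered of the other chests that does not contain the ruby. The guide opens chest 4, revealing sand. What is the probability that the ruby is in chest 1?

1/3

Apply Bayes' rule, conditioning on where the ruby actually is.
If it is in any of chests 1, 2, and 3 (prior 1/4 each): chest 4 is the highest-numbered option available, probability 1; weight (1/4)·1 = 1/4 each.
If it is in chest 4 (prior 1/4): the guide opened chest 4, so this case is ruled out; weight (1/4)·0 = 0.
The weights sum to 3/4.
So P(the ruby in chest 1 | the guide opened chest 4) = (1/4) / (3/4) = 1/3.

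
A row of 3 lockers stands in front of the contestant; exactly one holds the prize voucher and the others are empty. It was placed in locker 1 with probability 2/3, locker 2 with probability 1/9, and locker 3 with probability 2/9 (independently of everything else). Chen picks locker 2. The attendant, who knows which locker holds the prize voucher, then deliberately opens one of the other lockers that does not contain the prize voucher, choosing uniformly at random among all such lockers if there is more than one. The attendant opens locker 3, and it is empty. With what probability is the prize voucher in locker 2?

Apply Bayes' rule, conditioning on where the prize voucher actually is.
If it is in locker 1 (prior 2/3): the attendant has no choice, probability 1; weight (2/3)·1 = 2/3.
If it is in locker 2 (prior 1/9): the attendant has 2 equally likely choices, so probability 1/2; weight (1/9)·(1/2) = 1/18.
If it is in locker 3 (prior 2/9): the attendant opened locker 3, so this case is ruled out; weight (2/9)·0 = 0.
The weights sum to 13/18.
So P(the prize voucher in locker 2 | the attendant opened locker 3) = (1/18) / (13/18) = 1/13.

1/13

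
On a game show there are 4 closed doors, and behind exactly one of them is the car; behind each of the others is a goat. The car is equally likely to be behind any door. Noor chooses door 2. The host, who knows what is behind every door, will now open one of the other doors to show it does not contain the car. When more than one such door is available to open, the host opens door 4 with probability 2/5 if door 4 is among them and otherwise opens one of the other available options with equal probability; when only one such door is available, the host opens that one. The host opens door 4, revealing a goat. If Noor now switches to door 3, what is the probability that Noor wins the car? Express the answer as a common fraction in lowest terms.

Apply Bayes' rule, conditioning on where the car actually is.
If it is behind any of doors 1, 2, and 3 (prior 1/4 each): door 4 is available, opened with probability 2/5; weight (1/4)·(2/5) = 1/10 each.
If it is behind door 4 (prior 1/4): the host opened door 4, so this case is ruled out; weight (1/4)·0 = 0.
The weights sum to 3/10.
So P(the car behind door 3 | the host opened door 4) = (1/10) / (3/10) = 1/3.

1/3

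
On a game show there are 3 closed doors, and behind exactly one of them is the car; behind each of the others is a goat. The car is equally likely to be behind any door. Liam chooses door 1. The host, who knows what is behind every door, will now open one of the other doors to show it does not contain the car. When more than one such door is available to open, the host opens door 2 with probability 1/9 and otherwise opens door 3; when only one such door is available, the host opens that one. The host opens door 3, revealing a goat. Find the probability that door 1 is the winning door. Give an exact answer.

Condition on the true location of the car.
If it is behind door 1 (prior 1/3): door 2 is available but not opened, probability 8/9; weight (1/3)·(8/9) = 8/27.
If it is behind door 2 (prior 1/3): only door 3 is available, probability 1; weight (1/3)·1 = 1/3.
If it is behind door 3 (prior 1/3): the host opened door 3, so this case is ruled out; weight (1/3)·0 = 0.
The weights sum to 17/27.
So P(the car behind door 1 | the host opened door 3) = (8/27) / (17/27) = 8/17.

8/17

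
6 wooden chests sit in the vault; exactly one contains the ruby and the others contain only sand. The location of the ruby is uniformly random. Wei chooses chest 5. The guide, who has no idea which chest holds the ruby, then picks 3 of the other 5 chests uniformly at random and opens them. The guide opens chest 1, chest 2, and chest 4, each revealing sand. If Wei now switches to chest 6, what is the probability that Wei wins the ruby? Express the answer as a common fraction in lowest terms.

Condition on the true location of the ruby.
If it is in any of chests 1, 2, and 4 (prior 1/6 each): that chest was opened and seen not to hold the prize — ruled out; weight (1/6)·0 = 0 each.
If it is in any of chests 3, 5, and 6 (prior 1/6 each): the guide picks exactly this set with probability 1/10 regardless, and none is the prize; weight (1/6)·(1/10) = 1/60 each.
The weights sum to 1/20.
So P(the ruby in chest 6 | the guide opened chest 1, chest 2, and chest 4) = (1/60) / (1/20) = 1/3.

1/3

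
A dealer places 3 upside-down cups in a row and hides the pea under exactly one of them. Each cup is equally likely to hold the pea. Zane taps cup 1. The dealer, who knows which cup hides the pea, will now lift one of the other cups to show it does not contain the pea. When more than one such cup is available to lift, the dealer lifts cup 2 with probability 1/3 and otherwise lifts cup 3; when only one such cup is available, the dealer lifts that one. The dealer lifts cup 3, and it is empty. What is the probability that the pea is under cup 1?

Consider each possible location of the pea in turn.
If it is under cup 1 (prior 1/3): cup 2 is available but not opened, probability 2/3; weight (1/3)·(2/3) = 2/9.
If it is under cup 2 (prior 1/3): only cup 3 is available, probability 1; weight (1/3)·1 = 1/3.
If it is under cup 3 (prior 1/3): the dealer opened cup 3, so this case is ruled out; weight (1/3)·0 = 0.
The weights sum to 5/9.
So P(the pea under cup 1 | the dealer opened cup 3) = (2/9) / (5/9) = 2/5.

2/5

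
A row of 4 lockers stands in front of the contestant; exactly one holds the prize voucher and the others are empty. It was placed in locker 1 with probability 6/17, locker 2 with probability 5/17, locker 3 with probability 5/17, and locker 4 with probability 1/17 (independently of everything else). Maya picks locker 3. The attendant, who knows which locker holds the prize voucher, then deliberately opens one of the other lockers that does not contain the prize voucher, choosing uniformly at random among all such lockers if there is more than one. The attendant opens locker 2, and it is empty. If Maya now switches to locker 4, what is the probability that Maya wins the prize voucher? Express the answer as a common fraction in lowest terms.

3/31

Consider each possible location of the prize voucher in turn.
If it is in locker 1 (prior 6/17): the attendant has 2 equally likely choices, so probability 1/2; weight (6/17)·(1/2) = 3/17.
If it is in locker 2 (prior 5/17): the attendant opened locker 2, so this case is ruled out; weight (5/17)·0 = 0.
If it is in locker 3 (prior 5/17): the attendant has 3 equally likely choices, so probability 1/3; weight (5/17)·(1/3) = 5/51.
If it is in locker 4 (prior 1/17): the attendant has 2 equally likely choices, so probability 1/2; weight (1/17)·(1/2) = 1/34.
The weights sum to 31/102.
So P(the prize voucher in locker 4 | the attendant opened locker 2) = (1/34) / (31/102) = 3/31.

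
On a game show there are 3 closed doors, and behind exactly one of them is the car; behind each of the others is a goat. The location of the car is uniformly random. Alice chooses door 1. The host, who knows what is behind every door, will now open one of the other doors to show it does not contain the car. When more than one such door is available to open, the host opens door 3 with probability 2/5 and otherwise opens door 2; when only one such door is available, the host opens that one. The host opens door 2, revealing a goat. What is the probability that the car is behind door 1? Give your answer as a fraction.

3/8

Condition on the true location of the car.
If it is behind door 1 (prior 1/3): door 3 is available but not opened, probability 3/5; weight (1/3)·(3/5) = 1/5.
If it is behind door 2 (prior 1/3): the host opened door 2, so this case is ruled out; weight (1/3)·0 = 0.
If it is behind door 3 (prior 1/3): only door 2 is available, probability 1; weight (1/3)·1 = 1/3.
The weights sum to 8/15.
So P(the car behind door 1 | the host opened door 2) = (1/5) / (8/15) = 3/8.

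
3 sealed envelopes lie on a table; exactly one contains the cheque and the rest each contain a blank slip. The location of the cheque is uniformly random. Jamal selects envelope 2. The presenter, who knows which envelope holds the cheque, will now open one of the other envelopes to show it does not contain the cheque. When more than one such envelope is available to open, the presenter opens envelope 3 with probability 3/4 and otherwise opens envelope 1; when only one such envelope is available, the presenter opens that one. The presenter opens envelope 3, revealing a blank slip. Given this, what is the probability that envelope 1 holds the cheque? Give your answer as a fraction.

Condition on the true location of the cheque.
If it is in envelope 1 (prior 1/3): only envelope 3 is available, probability 1; weight (1/3)·1 = 1/3.
If it is in envelope 2 (prior 1/3): envelope 3 is available, opened with probability 3/4; weight (1/3)·(3/4) = 1/4.
If it is in envelope 3 (prior 1/3): the presenter opened envelope 3, so this case is ruled out; weight (1/3)·0 = 0.
The weights sum to 7/12.
So P(the cheque in envelope 1 | the presenter opened envelope 3) = (1/3) / (7/12) = 4/7.

4/7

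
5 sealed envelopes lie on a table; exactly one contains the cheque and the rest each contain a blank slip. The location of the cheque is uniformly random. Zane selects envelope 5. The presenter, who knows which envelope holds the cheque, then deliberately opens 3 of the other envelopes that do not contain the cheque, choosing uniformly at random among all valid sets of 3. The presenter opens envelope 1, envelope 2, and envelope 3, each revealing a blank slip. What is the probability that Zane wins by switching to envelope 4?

Apply Bayes' rule, conditioning on where the cheque actually is.
If it is in any of envelopes 1, 2, and 3 (prior 1/5 each): that envelope was opened and seen not to hold the prize — ruled out; weight (1/5)·0 = 0 each.
If it is in envelope 4 (prior 1/5): the presenter has no choice, probability 1; weight (1/5)·1 = 1/5.
If it is in envelope 5 (prior 1/5): the presenter has 4 equally likely choices, so probability 1/4; weight (1/5)·(1/4) = 1/20.
The weights sum to 1/4.
So P(the cheque in envelope 4 | the presenter opened envelope 1, envelope 2, and envelope 3) = (1/5) / (1/4) = 4/5.

4/5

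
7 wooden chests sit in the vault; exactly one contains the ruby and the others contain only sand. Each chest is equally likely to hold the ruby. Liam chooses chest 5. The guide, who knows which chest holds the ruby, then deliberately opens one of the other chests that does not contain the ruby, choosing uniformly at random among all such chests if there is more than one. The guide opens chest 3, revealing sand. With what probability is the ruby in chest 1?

Consider each possible location of the ruby in turn.
If it is in any of chests 1, 2, 4, 6, and 7 (prior 1/7 each): the guide has 5 equally likely choices, so probability 1/5; weight (1/7)·(1/5) = 1/35 each.
If it is in chest 3 (prior 1/7): the guide opened chest 3, so this case is ruled out; weight (1/7)·0 = 0.
If it is in chest 5 (prior 1/7): the guide has 6 equally likely choices, so probability 1/6; weight (1/7)·(1/6) = 1/42.
The weights sum to 1/6.
So P(the ruby in chest 1 | the guide opened chest 3) = (1/35) / (1/6) = 6/35.

6/35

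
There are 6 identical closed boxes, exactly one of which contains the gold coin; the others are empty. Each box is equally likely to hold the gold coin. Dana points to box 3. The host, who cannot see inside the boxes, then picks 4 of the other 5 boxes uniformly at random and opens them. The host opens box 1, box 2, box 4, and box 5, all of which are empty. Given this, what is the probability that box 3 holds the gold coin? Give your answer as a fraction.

1/2

Because the host chose which boxes to open without knowing where the gold coin is, the choice is independent of the prize location. Learning that none of the 4 opened boxes holds the gold coin simply rules out those 4 locations and leaves the remaining 2 boxes still equally likely by symmetry.
So P(the gold coin in box 3) = 1/2.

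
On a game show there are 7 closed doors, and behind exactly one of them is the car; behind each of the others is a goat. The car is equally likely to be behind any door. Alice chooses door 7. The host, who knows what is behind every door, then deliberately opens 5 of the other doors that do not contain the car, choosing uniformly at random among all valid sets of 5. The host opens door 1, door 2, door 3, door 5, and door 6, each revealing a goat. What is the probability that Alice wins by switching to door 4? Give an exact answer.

Apply Bayes' rule, conditioning on where the car actually is.
If it is behind any of doors 1, 2, 3, 5, and 6 (prior 1/7 each): that door was opened and seen not to hold the prize — ruled out; weight (1/7)·0 = 0 each.
If it is behind door 4 (prior 1/7): the host has no choice, probability 1; weight (1/7)·1 = 1/7.
If it is behind door 7 (prior 1/7): the host has 6 equally likely choices, so probability 1/6; weight (1/7)·(1/6) = 1/42.
The weights sum to 1/6.
So P(the car behind door 4 | the host opened door 1, door 2, door 3, door 5, and door 6) = (1/7) / (1/6) = 6/7.

6/7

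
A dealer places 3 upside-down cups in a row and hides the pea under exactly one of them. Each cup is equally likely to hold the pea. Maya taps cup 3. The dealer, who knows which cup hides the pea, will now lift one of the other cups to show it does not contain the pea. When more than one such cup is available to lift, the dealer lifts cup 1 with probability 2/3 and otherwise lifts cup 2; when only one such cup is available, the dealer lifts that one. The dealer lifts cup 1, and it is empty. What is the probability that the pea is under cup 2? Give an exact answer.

Consider each possible location of the pea in turn.
If it is under cup 1 (prior 1/3): the dealer opened cup 1, so this case is ruled out; weight (1/3)·0 = 0.
If it is under cup 2 (prior 1/3): only cup 1 is available, probability 1; weight (1/3)·1 = 1/3.
If it is under cup 3 (prior 1/3): cup 1 is available, opened with probability 2/3; weight (1/3)·(2/3) = 2/9.
The weights sum to 5/9.
So P(the pea under cup 2 | the dealer opened cup 1) = (1/3) / (5/9) = 3/5.

3/5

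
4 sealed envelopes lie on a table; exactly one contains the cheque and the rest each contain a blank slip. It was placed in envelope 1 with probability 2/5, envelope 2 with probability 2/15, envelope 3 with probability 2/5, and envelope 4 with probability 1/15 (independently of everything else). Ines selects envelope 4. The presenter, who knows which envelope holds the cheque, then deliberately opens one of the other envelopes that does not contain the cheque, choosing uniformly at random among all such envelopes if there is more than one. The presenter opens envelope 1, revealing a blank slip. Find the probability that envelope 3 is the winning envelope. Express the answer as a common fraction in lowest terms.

9/13

Condition on the true location of the cheque.
If it is in envelope 1 (prior 2/5): the presenter opened envelope 1, so this case is ruled out; weight (2/5)·0 = 0.
If it is in envelope 2 (prior 2/15): the presenter has 2 equally likely choices, so probability 1/2; weight (2/15)·(1/2) = 1/15.
If it is in envelope 3 (prior 2/5): the presenter has 2 equally likely choices, so probability 1/2; weight (2/5)·(1/2) = 1/5.
If it is in envelope 4 (prior 1/15): the presenter has 3 equally likely choices, so probability 1/3; weight (1/15)·(1/3) = 1/45.
The weights sum to 13/45.
So P(the cheque in envelope 3 | the presenter opened envelope 1) = (1/5) / (13/45) = 9/13.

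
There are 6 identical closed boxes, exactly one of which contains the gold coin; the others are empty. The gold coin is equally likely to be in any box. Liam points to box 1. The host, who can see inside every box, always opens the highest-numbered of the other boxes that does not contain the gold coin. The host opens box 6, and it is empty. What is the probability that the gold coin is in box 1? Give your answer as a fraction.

Apply Bayes' rule, conditioning on where the gold coin actually is.
If it is in any of boxes 1, 2, 3, 4, and 5 (prior 1/6 each): box 6 is the highest-numbered option available, probability 1; weight (1/6)·1 = 1/6 each.
If it is in box 6 (prior 1/6): the host opened box 6, so this case is ruled out; weight (1/6)·0 = 0.
The weights sum to 5/6.
So P(the gold coin in box 1 | the host opened box 6) = (1/6) / (5/6) = 1/5.

1/5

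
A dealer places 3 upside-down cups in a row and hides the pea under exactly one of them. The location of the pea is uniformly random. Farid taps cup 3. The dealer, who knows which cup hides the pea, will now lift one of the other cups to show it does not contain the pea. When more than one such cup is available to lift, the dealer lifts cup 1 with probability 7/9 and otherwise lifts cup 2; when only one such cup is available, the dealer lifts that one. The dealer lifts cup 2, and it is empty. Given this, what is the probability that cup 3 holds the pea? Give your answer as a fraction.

2/11

Apply Bayes' rule, conditioning on where the pea actually is.
If it is under cup 1 (prior 1/3): only cup 2 is available, probability 1; weight (1/3)·1 = 1/3.
If it is under cup 2 (prior 1/3): the dealer opened cup 2, so this case is ruled out; weight (1/3)·0 = 0.
If it is under cup 3 (prior 1/3): cup 1 is available but not opened, probability 2/9; weight (1/3)·(2/9) = 2/27.
The weights sum to 11/27.
So P(the pea under cup 3 | the dealer opened cup 2) = (2/27) / (11/27) = 2/11.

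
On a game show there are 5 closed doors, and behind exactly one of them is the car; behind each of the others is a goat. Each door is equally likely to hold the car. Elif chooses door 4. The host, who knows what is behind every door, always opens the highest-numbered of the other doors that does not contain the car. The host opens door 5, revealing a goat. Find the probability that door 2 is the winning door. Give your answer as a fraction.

1/4

Consider each possible location of the car in turn.
If it is behind any of doors 1, 2, 3, and 4 (prior 1/5 each): door 5 is the highest-numbered option available, probability 1; weight (1/5)·1 = 1/5 each.
If it is behind door 5 (prior 1/5): the host opened door 5, so this case is ruled out; weight (1/5)·0 = 0.
The weights sum to 4/5.
So P(the car behind door 2 | the host opened door 5) = (1/5) / (4/5) = 1/4.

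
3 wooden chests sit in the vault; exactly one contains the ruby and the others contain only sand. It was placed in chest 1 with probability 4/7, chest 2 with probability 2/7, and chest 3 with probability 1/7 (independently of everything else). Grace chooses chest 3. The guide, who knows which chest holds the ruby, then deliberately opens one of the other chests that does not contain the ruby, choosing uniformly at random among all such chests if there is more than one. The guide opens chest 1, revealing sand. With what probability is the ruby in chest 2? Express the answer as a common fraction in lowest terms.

Condition on the true location of the ruby.
If it is in chest 1 (prior 4/7): the guide opened chest 1, so this case is ruled out; weight (4/7)·0 = 0.
If it is in chest 2 (prior 2/7): the guide has no choice, probability 1; weight (2/7)·1 = 2/7.
If it is in chest 3 (prior 1/7): the guide has 2 equally likely choices, so probability 1/2; weight (1/7)·(1/2) = 1/14.
The weights sum to 5/14.
So P(the ruby in chest 2 | the guide opened chest 1) = (2/7) / (5/14) = 4/5.

4/5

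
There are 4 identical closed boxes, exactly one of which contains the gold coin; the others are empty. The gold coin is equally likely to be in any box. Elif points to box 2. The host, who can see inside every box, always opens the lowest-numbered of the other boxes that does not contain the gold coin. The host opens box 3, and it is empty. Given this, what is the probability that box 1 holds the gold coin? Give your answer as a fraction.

Consider each possible location of the gold coin in turn.
If it is in box 1 (prior 1/4): box 3 is the lowest-numbered option available, probability 1; weight (1/4)·1 = 1/4.
If it is in either of boxes 2 and 4 (prior 1/4 each): the host would have opened box 1 instead, probability 0; weight (1/4)·0 = 0 each.
If it is in box 3 (prior 1/4): the host opened box 3, so this case is ruled out; weight (1/4)·0 = 0.
The weights sum to 1/4.
So P(the gold coin in box 1 | the host opened box 3) = (1/4) / (1/4) = 1.

1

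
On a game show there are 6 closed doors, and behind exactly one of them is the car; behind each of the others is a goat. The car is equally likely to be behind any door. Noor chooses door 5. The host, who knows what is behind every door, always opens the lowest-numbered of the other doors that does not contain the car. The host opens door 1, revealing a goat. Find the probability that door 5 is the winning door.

1/5

Apply Bayes' rule, conditioning on where the car actually is.
If it is behind door 1 (prior 1/6): the host opened door 1, so this case is ruled out; weight (1/6)·0 = 0.
If it is behind any of doors 2, 3, 4, 5, and 6 (prior 1/6 each): door 1 is the lowest-numbered option available, probability 1; weight (1/6)·1 = 1/6 each.
The weights sum to 5/6.
So P(the car behind door 5 | the host opened door 1) = (1/6) / (5/6) = 1/5.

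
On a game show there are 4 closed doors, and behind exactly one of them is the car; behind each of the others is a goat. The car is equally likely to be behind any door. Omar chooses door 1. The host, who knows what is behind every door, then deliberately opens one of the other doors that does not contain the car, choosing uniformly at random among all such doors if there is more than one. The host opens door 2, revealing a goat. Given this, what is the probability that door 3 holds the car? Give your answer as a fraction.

3/8

Condition on the true location of the car.
If it is behind door 1 (prior 1/4): the host has 3 equally likely choices, so probability 1/3; weight (1/4)·(1/3) = 1/12.
If it is behind door 2 (prior 1/4): the host opened door 2, so this case is ruled out; weight (1/4)·0 = 0.
If it is behind either of doors 3 and 4 (prior 1/4 each): the host has 2 equally likely choices, so probability 1/2; weight (1/4)·(1/2) = 1/8 each.
The weights sum to 1/3.
So P(the car behind door 3 | the host opened door 2) = (1/8) / (1/3) = 3/8.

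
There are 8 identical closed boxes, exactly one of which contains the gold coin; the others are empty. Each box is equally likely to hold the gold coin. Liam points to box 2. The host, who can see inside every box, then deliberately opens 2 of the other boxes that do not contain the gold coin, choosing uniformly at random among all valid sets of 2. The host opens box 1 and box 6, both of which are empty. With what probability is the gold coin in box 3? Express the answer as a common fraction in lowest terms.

7/40

Condition on the true location of the gold coin.
If it is in either of boxes 1 and 6 (prior 1/8 each): that box was opened and seen not to hold the prize — ruled out; weight (1/8)·0 = 0 each.
If it is in box 2 (prior 1/8): the host has 21 equally likely choices, so probability 1/21; weight (1/8)·(1/21) = 1/168.
If it is in any of boxes 3, 4, 5, 7, and 8 (prior 1/8 each): the host has 15 equally likely choices, so probability 1/15; weight (1/8)·(1/15) = 1/120 each.
The weights sum to 1/21.
So P(the gold coin in box 3 | the host opened box 1 and box 6) = (1/120) / (1/21) = 7/40.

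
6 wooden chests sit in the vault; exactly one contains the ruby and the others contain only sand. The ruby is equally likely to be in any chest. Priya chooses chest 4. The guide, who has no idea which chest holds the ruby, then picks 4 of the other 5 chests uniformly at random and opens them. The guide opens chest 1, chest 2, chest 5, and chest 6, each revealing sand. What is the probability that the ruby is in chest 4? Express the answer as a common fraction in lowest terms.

Because the guide chose which chests to open without knowing where the ruby is, the choice is independent of the prize location. Learning that none of the 4 opened chests holds the ruby simply rules out those 4 locations and leaves the remaining 2 chests still equally likely by symmetry.
So P(the ruby in chest 4) = 1/2.

1/2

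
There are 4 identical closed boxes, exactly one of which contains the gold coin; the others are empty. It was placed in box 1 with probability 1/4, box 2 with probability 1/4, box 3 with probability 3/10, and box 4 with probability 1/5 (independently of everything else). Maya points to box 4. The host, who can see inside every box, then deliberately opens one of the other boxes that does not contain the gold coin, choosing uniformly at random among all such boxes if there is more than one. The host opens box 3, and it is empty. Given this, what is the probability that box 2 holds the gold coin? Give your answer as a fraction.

15/38

Condition on the true location of the gold coin.
If it is in either of boxes 1 and 2 (prior 1/4 each): the host has 2 equally likely choices, so probability 1/2; weight (1/4)·(1/2) = 1/8 each.
If it is in box 3 (prior 3/10): the host opened box 3, so this case is ruled out; weight (3/10)·0 = 0.
If it is in box 4 (prior 1/5): the host has 3 equally likely choices, so probability 1/3; weight (1/5)·(1/3) = 1/15.
The weights sum to 19/60.
So P(the gold coin in box 2 | the host opened box 3) = (1/8) / (19/60) = 15/38.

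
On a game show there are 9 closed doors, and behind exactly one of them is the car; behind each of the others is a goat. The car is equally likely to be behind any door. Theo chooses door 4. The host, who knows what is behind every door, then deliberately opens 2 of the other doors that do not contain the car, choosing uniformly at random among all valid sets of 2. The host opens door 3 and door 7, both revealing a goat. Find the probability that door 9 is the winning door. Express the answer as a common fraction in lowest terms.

Condition on the true location of the car.
If it is behind any of doors 1, 2, 5, 6, 8, and 9 (prior 1/9 each): the host has 21 equally likely choices, so probability 1/21; weight (1/9)·(1/21) = 1/189 each.
If it is behind either of doors 3 and 7 (prior 1/9 each): that door was opened and seen not to hold the prize — ruled out; weight (1/9)·0 = 0 each.
If it is behind door 4 (prior 1/9): the host has 28 equally likely choices, so probability 1/28; weight (1/9)·(1/28) = 1/252.
The weights sum to 1/28.
So P(the car behind door 9 | the host opened door 3 and door 7) = (1/189) / (1/28) = 4/27.

4/27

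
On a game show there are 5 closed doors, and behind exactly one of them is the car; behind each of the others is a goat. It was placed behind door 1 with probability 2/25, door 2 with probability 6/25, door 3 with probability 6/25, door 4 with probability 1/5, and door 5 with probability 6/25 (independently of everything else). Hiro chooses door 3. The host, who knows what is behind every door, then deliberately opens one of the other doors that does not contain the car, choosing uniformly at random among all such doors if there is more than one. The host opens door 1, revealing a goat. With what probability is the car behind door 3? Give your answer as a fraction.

Consider each possible location of the car in turn.
If it is behind door 1 (prior 2/25): the host opened door 1, so this case is ruled out; weight (2/25)·0 = 0.
If it is behind either of doors 2 and 5 (prior 6/25 each): the host has 3 equally likely choices, so probability 1/3; weight (6/25)·(1/3) = 2/25 each.
If it is behind door 3 (prior 6/25): the host has 4 equally likely choices, so probability 1/4; weight (6/25)·(1/4) = 3/50.
If it is behind door 4 (prior 1/5): the host has 3 equally likely choices, so probability 1/3; weight (1/5)·(1/3) = 1/15.
The weights sum to 43/150.
So P(the car behind door 3 | the host opened door 1) = (3/50) / (43/150) = 9/43.

9/43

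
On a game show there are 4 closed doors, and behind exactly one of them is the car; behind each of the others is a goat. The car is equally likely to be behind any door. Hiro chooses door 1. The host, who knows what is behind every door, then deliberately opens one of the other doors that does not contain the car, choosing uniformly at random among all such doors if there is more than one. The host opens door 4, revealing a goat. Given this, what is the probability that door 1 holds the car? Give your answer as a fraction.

1/4

Apply Bayes' rule, conditioning on where the car actually is.
If it is behind door 1 (prior 1/4): the host has 3 equally likely choices, so probability 1/3; weight (1/4)·(1/3) = 1/12.
If it is behind either of doors 2 and 3 (prior 1/4 each): the host has 2 equally likely choices, so probability 1/2; weight (1/4)·(1/2) = 1/8 each.
If it is behind door 4 (prior 1/4): the host opened door 4, so this case is ruled out; weight (1/4)·0 = 0.
The weights sum to 1/3.
So P(the car behind door 1 | the host opened door 4) = (1/12) / (1/3) = 1/4.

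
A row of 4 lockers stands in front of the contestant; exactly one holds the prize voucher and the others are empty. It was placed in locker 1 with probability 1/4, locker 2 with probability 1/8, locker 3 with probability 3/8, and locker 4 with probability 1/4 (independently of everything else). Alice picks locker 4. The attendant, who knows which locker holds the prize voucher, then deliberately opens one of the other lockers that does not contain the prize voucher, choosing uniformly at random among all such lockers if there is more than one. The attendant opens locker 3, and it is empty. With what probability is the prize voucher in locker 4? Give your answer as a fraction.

Condition on the true location of the prize voucher.
If it is in locker 1 (prior 1/4): the attendant has 2 equally likely choices, so probability 1/2; weight (1/4)·(1/2) = 1/8.
If it is in locker 2 (prior 1/8): the attendant has 2 equally likely choices, so probability 1/2; weight (1/8)·(1/2) = 1/16.
If it is in locker 3 (prior 3/8): the attendant opened locker 3, so this case is ruled out; weight (3/8)·0 = 0.
If it is in locker 4 (prior 1/4): the attendant has 3 equally likely choices, so probability 1/3; weight (1/4)·(1/3) = 1/12.
The weights sum to 13/48.
So P(the prize voucher in locker 4 | the attendant opened locker 3) = (1/12) / (13/48) = 4/13.

4/13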